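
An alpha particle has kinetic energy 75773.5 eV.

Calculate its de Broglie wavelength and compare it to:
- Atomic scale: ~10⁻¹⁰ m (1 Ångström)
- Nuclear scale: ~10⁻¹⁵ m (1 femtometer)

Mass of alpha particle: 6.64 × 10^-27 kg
λ = 5.22 × 10^-14 m, which is between nuclear and atomic scales.

Using λ = h/√(2mKE):

KE = 75773.5 eV = 1.214 × 10^-14 J

λ = h/√(2mKE)
λ = (6.626 × 10^-34 J·s) / √(2 × 6.64 × 10^-27 kg × 1.214 × 10^-14 J)
λ = 5.22 × 10^-14 m

Comparison:
- Atomic scale (10⁻¹⁰ m): λ is 0.00052× this size
- Nuclear scale (10⁻¹⁵ m): λ is 52× this size

The wavelength is between nuclear and atomic scales.

This wavelength is appropriate for probing atomic structure but too large for nuclear physics experiments.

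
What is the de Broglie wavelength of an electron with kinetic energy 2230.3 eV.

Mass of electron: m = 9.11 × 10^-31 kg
2.60 × 10^-11 m

Using λ = h/√(2mKE):

First convert KE to Joules: KE = 2230.3 eV = 3.573 × 10^-16 J

λ = h/√(2mKE)
λ = (6.626 × 10^-34 J·s) / √(2 × 9.11 × 10^-31 kg × 3.573 × 10^-16 J)
λ = 2.60 × 10^-11 m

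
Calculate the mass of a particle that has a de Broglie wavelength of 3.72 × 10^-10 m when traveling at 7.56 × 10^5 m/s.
2.36 × 10^-30 kg

From the de Broglie relation λ = h/(mv), we solve for m:

m = h/(λv)
m = (6.626 × 10^-34 J·s) / (3.72 × 10^-10 m × 7.56 × 10^5 m/s)
m = 2.36 × 10^-30 kg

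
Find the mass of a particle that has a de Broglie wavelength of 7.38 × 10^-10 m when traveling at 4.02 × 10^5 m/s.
2.23 × 10^-30 kg

From the de Broglie relation λ = h/(mv), we solve for m:

m = h/(λv)
m = (6.626 × 10^-34 J·s) / (7.38 × 10^-10 m × 4.02 × 10^5 m/s)
m = 2.23 × 10^-30 kg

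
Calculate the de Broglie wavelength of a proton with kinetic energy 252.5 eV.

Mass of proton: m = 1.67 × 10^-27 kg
1.80 × 10^-12 m

Using λ = h/√(2mKE):

First convert KE to Joules: KE = 252.5 eV = 4.045 × 10^-17 J

λ = h/√(2mKE)
λ = (6.626 × 10^-34 J·s) / √(2 × 1.67 × 10^-27 kg × 4.045 × 10^-17 J)
λ = 1.80 × 10^-12 m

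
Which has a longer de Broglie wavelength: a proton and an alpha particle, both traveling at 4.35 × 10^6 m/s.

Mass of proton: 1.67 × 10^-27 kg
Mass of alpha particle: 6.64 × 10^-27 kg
The proton has the longer wavelength.

Using λ = h/(mv), since both particles have the same velocity, the wavelength depends only on mass.

For proton: λ₁ = h/(m₁v) = 9.12 × 10^-14 m
For alpha particle: λ₂ = h/(m₂v) = 2.29 × 10^-14 m

Since λ ∝ 1/m at constant velocity, the lighter particle has the longer wavelength.

The proton has the longer de Broglie wavelength.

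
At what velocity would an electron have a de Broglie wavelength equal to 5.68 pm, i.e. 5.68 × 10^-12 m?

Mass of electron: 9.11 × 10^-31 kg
1.28 × 10^8 m/s

From λ = h/(mv), solve for v:

v = h/(mλ)
v = (6.626 × 10^-34 J·s) / (9.11 × 10^-31 kg × 5.68 × 10^-12 m)
v = 1.28 × 10^8 m/s

Note: This velocity is 42.7% of the speed of light, so relativistic corrections would be needed for a more accurate calculation.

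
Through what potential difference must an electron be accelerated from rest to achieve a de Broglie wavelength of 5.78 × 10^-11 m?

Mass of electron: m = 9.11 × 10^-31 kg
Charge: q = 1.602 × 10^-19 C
450 V

From λ = h/√(2mqV), we solve for V:

λ² = h²/(2mqV)
V = h²/(2mqλ²)
V = (6.626 × 10^-34 J·s)² / (2 × 9.11 × 10^-31 kg × 1.602 × 10^-19 C × (5.78 × 10^-11 m)²)
V = 450 V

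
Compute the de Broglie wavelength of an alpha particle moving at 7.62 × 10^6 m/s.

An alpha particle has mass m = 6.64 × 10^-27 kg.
1.31 × 10^-14 m

Using the de Broglie relation λ = h/(mv):

λ = h/(mv)
λ = (6.626 × 10^-34 J·s) / (6.64 × 10^-27 kg × 7.62 × 10^6 m/s)
λ = 1.31 × 10^-14 m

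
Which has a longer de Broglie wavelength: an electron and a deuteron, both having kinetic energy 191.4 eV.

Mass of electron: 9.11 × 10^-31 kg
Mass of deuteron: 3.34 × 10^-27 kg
The electron has the longer wavelength.

Using λ = h/√(2mKE):

For electron: λ₁ = h/√(2m₁KE) = 8.86 × 10^-11 m
For deuteron: λ₂ = h/√(2m₂KE) = 1.46 × 10^-12 m

Since λ ∝ 1/√m at constant kinetic energy, the lighter particle has the longer wavelength.

The electron has the longer de Broglie wavelength.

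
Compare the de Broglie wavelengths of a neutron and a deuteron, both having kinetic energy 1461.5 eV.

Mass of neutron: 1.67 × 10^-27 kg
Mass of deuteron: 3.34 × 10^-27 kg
The neutron has the longer wavelength.

Using λ = h/√(2mKE):

For neutron: λ₁ = h/√(2m₁KE) = 7.49 × 10^-13 m
For deuteron: λ₂ = h/√(2m₂KE) = 5.30 × 10^-13 m

Since λ ∝ 1/√m at constant kinetic energy, the lighter particle has the longer wavelength.

The neutron has the longer de Broglie wavelength.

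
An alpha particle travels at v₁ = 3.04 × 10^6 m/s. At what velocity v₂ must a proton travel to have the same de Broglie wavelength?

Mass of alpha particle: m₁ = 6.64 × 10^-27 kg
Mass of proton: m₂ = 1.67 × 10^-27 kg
v₂ = 1.21 × 10^7 m/s

For equal de Broglie wavelengths: λ₁ = λ₂

h/(m₁v₁) = h/(m₂v₂)
m₁v₁ = m₂v₂
v₂ = v₁ · (m₁/m₂)

v₂ = 3.04 × 10^6 m/s × (6.64 × 10^-27 kg / 1.67 × 10^-27 kg)
v₂ = 1.21 × 10^7 m/s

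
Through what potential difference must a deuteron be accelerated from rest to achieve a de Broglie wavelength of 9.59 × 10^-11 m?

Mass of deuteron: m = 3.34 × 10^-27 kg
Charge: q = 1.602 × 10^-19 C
4.46 × 10^-2 V

From λ = h/√(2mqV), we solve for V:

λ² = h²/(2mqV)
V = h²/(2mqλ²)
V = (6.626 × 10^-34 J·s)² / (2 × 3.34 × 10^-27 kg × 1.602 × 10^-19 C × (9.59 × 10^-11 m)²)
V = 4.46 × 10^-2 V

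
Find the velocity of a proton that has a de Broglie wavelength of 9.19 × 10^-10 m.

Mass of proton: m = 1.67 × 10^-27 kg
4.32 × 10^2 m/s

From the de Broglie relation λ = h/(mv), we solve for v:

v = h/(mλ)
v = (6.626 × 10^-34 J·s) / (1.67 × 10^-27 kg × 9.19 × 10^-10 m)
v = 4.32 × 10^2 m/s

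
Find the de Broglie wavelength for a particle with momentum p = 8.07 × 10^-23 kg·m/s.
8.21 × 10^-12 m

Using the de Broglie relation λ = h/p:

λ = h/p
λ = (6.626 × 10^-34 J·s) / (8.07 × 10^-23 kg·m/s)
λ = 8.21 × 10^-12 m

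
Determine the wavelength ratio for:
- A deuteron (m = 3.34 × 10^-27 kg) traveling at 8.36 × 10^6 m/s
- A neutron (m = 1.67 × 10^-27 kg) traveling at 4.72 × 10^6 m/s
λ₁/λ₂ = 0.282

Using λ = h/(mv):

λ₁ = h/(m₁v₁) = 2.37 × 10^-14 m
λ₂ = h/(m₂v₂) = 8.41 × 10^-14 m

Ratio λ₁/λ₂ = (m₂v₂)/(m₁v₁)
         = (1.67 × 10^-27 kg × 4.72 × 10^6 m/s) / (3.34 × 10^-27 kg × 8.36 × 10^6 m/s)
         = 0.282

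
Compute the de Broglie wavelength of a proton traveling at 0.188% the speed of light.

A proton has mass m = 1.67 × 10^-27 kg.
7.04 × 10^-13 m

Using the de Broglie relation λ = h/(mv):

v = 0.188% × c = 5.636 × 10^5 m/s

λ = h/(mv)
λ = (6.626 × 10^-34 J·s) / (1.67 × 10^-27 kg × 5.636 × 10^5 m/s)
λ = 7.04 × 10^-13 m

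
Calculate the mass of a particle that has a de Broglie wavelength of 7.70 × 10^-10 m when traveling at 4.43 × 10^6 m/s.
1.94 × 10^-31 kg

From the de Broglie relation λ = h/(mv), we solve for m:

m = h/(λv)
m = (6.626 × 10^-34 J·s) / (7.70 × 10^-10 m × 4.43 × 10^6 m/s)
m = 1.94 × 10^-31 kg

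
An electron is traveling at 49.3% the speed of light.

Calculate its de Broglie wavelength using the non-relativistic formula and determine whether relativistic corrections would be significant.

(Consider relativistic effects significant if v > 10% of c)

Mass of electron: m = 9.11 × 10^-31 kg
Yes, relativistic corrections are needed.

Using the non-relativistic de Broglie formula λ = h/(mv):

v = 49.3% × c = 1.478 × 10^8 m/s

λ = h/(mv)
λ = (6.626 × 10^-34 J·s) / (9.11 × 10^-31 kg × 1.478 × 10^8 m/s)
λ = 4.92 × 10^-12 m

Since v = 49.3% of c > 10% of c, relativistic corrections ARE significant and the actual wavelength would differ from this non-relativistic estimate.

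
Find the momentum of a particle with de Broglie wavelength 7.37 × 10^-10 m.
8.99 × 10^-25 kg·m/s

From the de Broglie relation λ = h/p, we solve for p:

p = h/λ
p = (6.626 × 10^-34 J·s) / (7.37 × 10^-10 m)
p = 8.99 × 10^-25 kg·m/s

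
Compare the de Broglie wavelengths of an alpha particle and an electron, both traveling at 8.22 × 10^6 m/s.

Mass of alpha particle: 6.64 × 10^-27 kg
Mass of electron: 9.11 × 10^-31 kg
The electron has the longer wavelength.

Using λ = h/(mv), since both particles have the same velocity, the wavelength depends only on mass.

For alpha particle: λ₁ = h/(m₁v) = 1.21 × 10^-14 m
For electron: λ₂ = h/(m₂v) = 8.85 × 10^-11 m

Since λ ∝ 1/m at constant velocity, the lighter particle has the longer wavelength.

The electron has the longer de Broglie wavelength.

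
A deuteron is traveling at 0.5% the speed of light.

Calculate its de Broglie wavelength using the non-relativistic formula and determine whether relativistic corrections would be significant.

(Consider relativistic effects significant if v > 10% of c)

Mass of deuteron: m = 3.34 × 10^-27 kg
No, relativistic corrections are not needed.

Using the non-relativistic de Broglie formula λ = h/(mv):

v = 0.5% × c = 1.499 × 10^6 m/s

λ = h/(mv)
λ = (6.626 × 10^-34 J·s) / (3.34 × 10^-27 kg × 1.499 × 10^6 m/s)
λ = 1.32 × 10^-13 m

Since v = 0.5% of c < 10% of c, relativistic corrections are NOT significant and this non-relativistic result is a good approximation.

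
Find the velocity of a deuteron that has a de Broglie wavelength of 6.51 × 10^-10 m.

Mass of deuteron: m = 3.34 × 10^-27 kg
3.05 × 10^2 m/s

From the de Broglie relation λ = h/(mv), we solve for v:

v = h/(mλ)
v = (6.626 × 10^-34 J·s) / (3.34 × 10^-27 kg × 6.51 × 10^-10 m)
v = 3.05 × 10^2 m/s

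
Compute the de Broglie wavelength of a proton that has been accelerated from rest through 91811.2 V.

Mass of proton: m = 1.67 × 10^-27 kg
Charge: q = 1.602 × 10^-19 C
9.45 × 10^-14 m

When a particle is accelerated through voltage V, it gains kinetic energy KE = qV.

The de Broglie wavelength is then λ = h/√(2mqV):

λ = h/√(2mqV)
λ = (6.626 × 10^-34 J·s) / √(2 × 1.67 × 10^-27 kg × 1.602 × 10^-19 C × 91811.2 V)
λ = 9.45 × 10^-14 m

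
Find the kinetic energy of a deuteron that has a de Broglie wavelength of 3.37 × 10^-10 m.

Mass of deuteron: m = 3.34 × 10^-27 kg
5.79 × 10^-22 J (or 3.61 × 10^-3 eV)

From λ = h/√(2mKE), we solve for KE:

λ² = h²/(2mKE)
KE = h²/(2mλ²)
KE = (6.626 × 10^-34 J·s)² / (2 × 3.34 × 10^-27 kg × (3.37 × 10^-10 m)²)
KE = 5.79 × 10^-22 J
KE = 3.61 × 10^-3 eV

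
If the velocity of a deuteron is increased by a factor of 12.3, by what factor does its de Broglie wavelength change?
The wavelength decreases by a factor of 12.3.

From λ = h/(mv), the wavelength is inversely proportional to velocity:

λ ∝ 1/v

If v → 12.3v, then λ → λ/12.3

When velocity is increased by a factor of 12.3, the wavelength decreases by a factor of 12.3.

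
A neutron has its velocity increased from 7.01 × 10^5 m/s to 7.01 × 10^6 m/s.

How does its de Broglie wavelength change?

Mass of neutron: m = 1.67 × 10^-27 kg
The wavelength decreases by a factor of 10.

Using λ = h/(mv):

Initial wavelength: λ₁ = h/(mv₁) = 5.66 × 10^-13 m
Final wavelength: λ₂ = h/(mv₂) = 5.66 × 10^-14 m

Since λ ∝ 1/v, when velocity increases by a factor of 10, the wavelength decreases by a factor of 10.

λ₂/λ₁ = v₁/v₂ = 1/10

The wavelength decreases by a factor of 10.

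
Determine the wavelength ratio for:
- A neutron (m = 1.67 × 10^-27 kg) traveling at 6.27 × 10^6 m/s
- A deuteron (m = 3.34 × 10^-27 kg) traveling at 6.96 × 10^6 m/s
λ₁/λ₂ = 2.22

Using λ = h/(mv):

λ₁ = h/(m₁v₁) = 6.33 × 10^-14 m
λ₂ = h/(m₂v₂) = 2.85 × 10^-14 m

Ratio λ₁/λ₂ = (m₂v₂)/(m₁v₁)
         = (3.34 × 10^-27 kg × 6.96 × 10^6 m/s) / (1.67 × 10^-27 kg × 6.27 × 10^6 m/s)
         = 2.22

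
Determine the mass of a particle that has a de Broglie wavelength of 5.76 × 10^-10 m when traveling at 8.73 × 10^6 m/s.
1.32 × 10^-31 kg

From the de Broglie relation λ = h/(mv), we solve for m:

m = h/(λv)
m = (6.626 × 10^-34 J·s) / (5.76 × 10^-10 m × 8.73 × 10^6 m/s)
m = 1.32 × 10^-31 kg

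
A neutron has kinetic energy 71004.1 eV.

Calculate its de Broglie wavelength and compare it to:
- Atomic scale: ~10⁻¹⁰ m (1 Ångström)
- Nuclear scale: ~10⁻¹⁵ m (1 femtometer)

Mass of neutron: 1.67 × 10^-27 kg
λ = 1.07 × 10^-13 m, which is between nuclear and atomic scales.

Using λ = h/√(2mKE):

KE = 71004.1 eV = 1.138 × 10^-14 J

λ = h/√(2mKE)
λ = (6.626 × 10^-34 J·s) / √(2 × 1.67 × 10^-27 kg × 1.138 × 10^-14 J)
λ = 1.07 × 10^-13 m

Comparison:
- Atomic scale (10⁻¹⁰ m): λ is 0.0011× this size
- Nuclear scale (10⁻¹⁵ m): λ is 1.1e+02× this size

The wavelength is between nuclear and atomic scales.

This wavelength is appropriate for probing atomic structure but too large for nuclear physics experiments.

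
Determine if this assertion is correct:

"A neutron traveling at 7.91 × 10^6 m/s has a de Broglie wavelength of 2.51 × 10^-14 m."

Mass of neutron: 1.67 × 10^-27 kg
False

The claim is incorrect.

Using λ = h/(mv):
λ = (6.626 × 10^-34 J·s) / (1.67 × 10^-27 kg × 7.91 × 10^6 m/s)
λ = 5.02 × 10^-14 m

The actual wavelength differs from the claimed 2.51 × 10^-14 m.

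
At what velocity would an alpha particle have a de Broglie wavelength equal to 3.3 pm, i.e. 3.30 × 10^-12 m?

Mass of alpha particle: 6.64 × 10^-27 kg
3.02 × 10^4 m/s

From λ = h/(mv), solve for v:

v = h/(mλ)
v = (6.626 × 10^-34 J·s) / (6.64 × 10^-27 kg × 3.30 × 10^-12 m)
v = 3.02 × 10^4 m/s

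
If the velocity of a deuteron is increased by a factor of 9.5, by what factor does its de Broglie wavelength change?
The wavelength decreases by a factor of 9.5.

From λ = h/(mv), the wavelength is inversely proportional to velocity:

λ ∝ 1/v

If v → 9.5v, then λ → λ/9.5

When velocity is increased by a factor of 9.5, the wavelength decreases by a factor of 9.5.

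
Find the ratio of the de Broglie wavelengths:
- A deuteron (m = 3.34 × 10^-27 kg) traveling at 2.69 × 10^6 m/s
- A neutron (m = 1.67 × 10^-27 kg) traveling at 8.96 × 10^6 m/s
λ₁/λ₂ = 1.67

Using λ = h/(mv):

λ₁ = h/(m₁v₁) = 7.37 × 10^-14 m
λ₂ = h/(m₂v₂) = 4.43 × 10^-14 m

Ratio λ₁/λ₂ = (m₂v₂)/(m₁v₁)
         = (1.67 × 10^-27 kg × 8.96 × 10^6 m/s) / (3.34 × 10^-27 kg × 2.69 × 10^6 m/s)
         = 1.67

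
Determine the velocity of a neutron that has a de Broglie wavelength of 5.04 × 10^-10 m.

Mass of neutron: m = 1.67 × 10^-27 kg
7.87 × 10^2 m/s

From the de Broglie relation λ = h/(mv), we solve for v:

v = h/(mλ)
v = (6.626 × 10^-34 J·s) / (1.67 × 10^-27 kg × 5.04 × 10^-10 m)
v = 7.87 × 10^2 m/s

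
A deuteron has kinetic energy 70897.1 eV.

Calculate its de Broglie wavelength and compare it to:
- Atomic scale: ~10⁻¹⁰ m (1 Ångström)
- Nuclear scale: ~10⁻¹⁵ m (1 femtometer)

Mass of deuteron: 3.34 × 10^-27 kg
λ = 7.61 × 10^-14 m, which is between nuclear and atomic scales.

Using λ = h/√(2mKE):

KE = 70897.1 eV = 1.136 × 10^-14 J

λ = h/√(2mKE)
λ = (6.626 × 10^-34 J·s) / √(2 × 3.34 × 10^-27 kg × 1.136 × 10^-14 J)
λ = 7.61 × 10^-14 m

Comparison:
- Atomic scale (10⁻¹⁰ m): λ is 0.00076× this size
- Nuclear scale (10⁻¹⁵ m): λ is 76× this size

The wavelength is between nuclear and atomic scales.

This wavelength is appropriate for probing atomic structure but too large for nuclear physics experiments.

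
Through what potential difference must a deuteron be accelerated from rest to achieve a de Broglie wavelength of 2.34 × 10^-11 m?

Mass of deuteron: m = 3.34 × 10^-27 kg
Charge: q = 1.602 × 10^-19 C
7.49 × 10^-1 V

From λ = h/√(2mqV), we solve for V:

λ² = h²/(2mqV)
V = h²/(2mqλ²)
V = (6.626 × 10^-34 J·s)² / (2 × 3.34 × 10^-27 kg × 1.602 × 10^-19 C × (2.34 × 10^-11 m)²)
V = 7.49 × 10^-1 V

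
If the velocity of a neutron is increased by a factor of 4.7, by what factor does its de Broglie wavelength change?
The wavelength decreases by a factor of 4.7.

From λ = h/(mv), the wavelength is inversely proportional to velocity:

λ ∝ 1/v

If v → 4.7v, then λ → λ/4.7

When velocity is increased by a factor of 4.7, the wavelength decreases by a factor of 4.7.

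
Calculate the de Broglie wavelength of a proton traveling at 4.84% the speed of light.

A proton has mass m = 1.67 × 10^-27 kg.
2.73 × 10^-14 m

Using the de Broglie relation λ = h/(mv):

v = 4.84% × c = 1.451 × 10^7 m/s

λ = h/(mv)
λ = (6.626 × 10^-34 J·s) / (1.67 × 10^-27 kg × 1.451 × 10^7 m/s)
λ = 2.73 × 10^-14 m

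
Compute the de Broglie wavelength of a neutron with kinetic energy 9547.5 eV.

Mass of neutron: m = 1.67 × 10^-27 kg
2.93 × 10^-13 m

Using λ = h/√(2mKE):

First convert KE to Joules: KE = 9547.5 eV = 1.530 × 10^-15 J

λ = h/√(2mKE)
λ = (6.626 × 10^-34 J·s) / √(2 × 1.67 × 10^-27 kg × 1.530 × 10^-15 J)
λ = 2.93 × 10^-13 m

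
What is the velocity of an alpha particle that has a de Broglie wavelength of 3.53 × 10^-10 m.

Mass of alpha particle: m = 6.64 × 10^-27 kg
2.83 × 10^2 m/s

From the de Broglie relation λ = h/(mv), we solve for v:

v = h/(mλ)
v = (6.626 × 10^-34 J·s) / (6.64 × 10^-27 kg × 3.53 × 10^-10 m)
v = 2.83 × 10^2 m/s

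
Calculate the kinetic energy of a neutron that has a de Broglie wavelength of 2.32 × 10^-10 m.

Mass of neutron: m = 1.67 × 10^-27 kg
2.44 × 10^-21 J (or 0.0152 eV)

From λ = h/√(2mKE), we solve for KE:

λ² = h²/(2mKE)
KE = h²/(2mλ²)
KE = (6.626 × 10^-34 J·s)² / (2 × 1.67 × 10^-27 kg × (2.32 × 10^-10 m)²)
KE = 2.44 × 10^-21 J
KE = 0.0152 eV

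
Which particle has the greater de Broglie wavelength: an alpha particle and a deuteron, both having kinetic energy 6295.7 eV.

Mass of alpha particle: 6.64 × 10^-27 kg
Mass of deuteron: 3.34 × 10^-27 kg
The deuteron has the longer wavelength.

Using λ = h/√(2mKE):

For alpha particle: λ₁ = h/√(2m₁KE) = 1.81 × 10^-13 m
For deuteron: λ₂ = h/√(2m₂KE) = 2.55 × 10^-13 m

Since λ ∝ 1/√m at constant kinetic energy, the lighter particle has the longer wavelength.

The deuteron has the longer de Broglie wavelength.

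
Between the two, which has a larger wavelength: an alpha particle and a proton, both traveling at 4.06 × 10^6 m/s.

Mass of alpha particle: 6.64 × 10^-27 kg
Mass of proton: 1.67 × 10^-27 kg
The proton has the longer wavelength.

Using λ = h/(mv), since both particles have the same velocity, the wavelength depends only on mass.

For alpha particle: λ₁ = h/(m₁v) = 2.46 × 10^-14 m
For proton: λ₂ = h/(m₂v) = 9.77 × 10^-14 m

Since λ ∝ 1/m at constant velocity, the lighter particle has the longer wavelength.

The proton has the longer de Broglie wavelength.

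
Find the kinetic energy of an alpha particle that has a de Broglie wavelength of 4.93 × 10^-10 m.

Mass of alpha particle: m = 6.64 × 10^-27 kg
1.36 × 10^-22 J (or 8.49 × 10^-4 eV)

From λ = h/√(2mKE), we solve for KE:

λ² = h²/(2mKE)
KE = h²/(2mλ²)
KE = (6.626 × 10^-34 J·s)² / (2 × 6.64 × 10^-27 kg × (4.93 × 10^-10 m)²)
KE = 1.36 × 10^-22 J
KE = 8.49 × 10^-4 eV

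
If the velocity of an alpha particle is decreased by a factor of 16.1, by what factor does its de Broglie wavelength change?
The wavelength increases by a factor of 16.1.

From λ = h/(mv), the wavelength is inversely proportional to velocity:

λ ∝ 1/v

If v → v/16.1, then λ → 16.1λ

When velocity is decreased by a factor of 16.1, the wavelength increases by a factor of 16.1.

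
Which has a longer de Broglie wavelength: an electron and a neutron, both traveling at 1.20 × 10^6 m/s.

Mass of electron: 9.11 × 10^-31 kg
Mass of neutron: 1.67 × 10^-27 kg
The electron has the longer wavelength.

Using λ = h/(mv), since both particles have the same velocity, the wavelength depends only on mass.

For electron: λ₁ = h/(m₁v) = 6.06 × 10^-10 m
For neutron: λ₂ = h/(m₂v) = 3.31 × 10^-13 m

Since λ ∝ 1/m at constant velocity, the lighter particle has the longer wavelength.

The electron has the longer de Broglie wavelength.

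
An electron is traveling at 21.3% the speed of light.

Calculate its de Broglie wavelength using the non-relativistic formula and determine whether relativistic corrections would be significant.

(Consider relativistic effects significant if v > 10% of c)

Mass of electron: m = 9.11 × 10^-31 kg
Yes, relativistic corrections are needed.

Using the non-relativistic de Broglie formula λ = h/(mv):

v = 21.3% × c = 6.386 × 10^7 m/s

λ = h/(mv)
λ = (6.626 × 10^-34 J·s) / (9.11 × 10^-31 kg × 6.386 × 10^7 m/s)
λ = 1.14 × 10^-11 m

Since v = 21.3% of c > 10% of c, relativistic corrections ARE significant and the actual wavelength would differ from this non-relativistic estimate.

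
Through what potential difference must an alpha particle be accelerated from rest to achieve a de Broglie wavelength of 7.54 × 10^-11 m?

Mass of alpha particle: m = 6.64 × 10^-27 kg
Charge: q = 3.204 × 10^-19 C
1.81 × 10^-2 V

From λ = h/√(2mqV), we solve for V:

λ² = h²/(2mqV)
V = h²/(2mqλ²)
V = (6.626 × 10^-34 J·s)² / (2 × 6.64 × 10^-27 kg × 3.204 × 10^-19 C × (7.54 × 10^-11 m)²)
V = 1.81 × 10^-2 V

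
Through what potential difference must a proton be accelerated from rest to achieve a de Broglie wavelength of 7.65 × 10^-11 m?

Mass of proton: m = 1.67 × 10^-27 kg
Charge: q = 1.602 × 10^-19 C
1.40 × 10^-1 V

From λ = h/√(2mqV), we solve for V:

λ² = h²/(2mqV)
V = h²/(2mqλ²)
V = (6.626 × 10^-34 J·s)² / (2 × 1.67 × 10^-27 kg × 1.602 × 10^-19 C × (7.65 × 10^-11 m)²)
V = 1.40 × 10^-1 V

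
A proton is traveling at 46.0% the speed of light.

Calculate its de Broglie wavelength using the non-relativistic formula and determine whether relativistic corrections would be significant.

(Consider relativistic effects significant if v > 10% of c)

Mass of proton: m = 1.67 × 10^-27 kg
Yes, relativistic corrections are needed.

Using the non-relativistic de Broglie formula λ = h/(mv):

v = 46.0% × c = 1.379 × 10^8 m/s

λ = h/(mv)
λ = (6.626 × 10^-34 J·s) / (1.67 × 10^-27 kg × 1.379 × 10^8 m/s)
λ = 2.88 × 10^-15 m

Since v = 46.0% of c > 10% of c, relativistic corrections ARE significant and the actual wavelength would differ from this non-relativistic estimate.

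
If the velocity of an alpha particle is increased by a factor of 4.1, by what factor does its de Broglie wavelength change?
The wavelength decreases by a factor of 4.1.

From λ = h/(mv), the wavelength is inversely proportional to velocity:

λ ∝ 1/v

If v → 4.1v, then λ → λ/4.1

When velocity is increased by a factor of 4.1, the wavelength decreases by a factor of 4.1.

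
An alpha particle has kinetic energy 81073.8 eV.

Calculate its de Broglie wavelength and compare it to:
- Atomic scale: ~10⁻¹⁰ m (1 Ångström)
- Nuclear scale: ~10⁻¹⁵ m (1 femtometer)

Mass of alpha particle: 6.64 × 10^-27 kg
λ = 5.04 × 10^-14 m, which is between nuclear and atomic scales.

Using λ = h/√(2mKE):

KE = 81073.8 eV = 1.299 × 10^-14 J

λ = h/√(2mKE)
λ = (6.626 × 10^-34 J·s) / √(2 × 6.64 × 10^-27 kg × 1.299 × 10^-14 J)
λ = 5.04 × 10^-14 m

Comparison:
- Atomic scale (10⁻¹⁰ m): λ is 0.0005× this size
- Nuclear scale (10⁻¹⁵ m): λ is 50× this size

The wavelength is between nuclear and atomic scales.

This wavelength is appropriate for probing atomic structure but too large for nuclear physics experiments.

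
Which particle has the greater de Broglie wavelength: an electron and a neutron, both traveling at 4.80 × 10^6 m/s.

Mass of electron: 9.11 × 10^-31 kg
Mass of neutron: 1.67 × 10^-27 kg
The electron has the longer wavelength.

Using λ = h/(mv), since both particles have the same velocity, the wavelength depends only on mass.

For electron: λ₁ = h/(m₁v) = 1.52 × 10^-10 m
For neutron: λ₂ = h/(m₂v) = 8.27 × 10^-14 m

Since λ ∝ 1/m at constant velocity, the lighter particle has the longer wavelength.

The electron has the longer de Broglie wavelength.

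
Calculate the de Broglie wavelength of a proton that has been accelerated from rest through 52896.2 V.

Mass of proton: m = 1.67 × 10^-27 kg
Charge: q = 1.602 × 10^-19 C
1.25 × 10^-13 m

When a particle is accelerated through voltage V, it gains kinetic energy KE = qV.

The de Broglie wavelength is then λ = h/√(2mqV):

λ = h/√(2mqV)
λ = (6.626 × 10^-34 J·s) / √(2 × 1.67 × 10^-27 kg × 1.602 × 10^-19 C × 52896.2 V)
λ = 1.25 × 10^-13 m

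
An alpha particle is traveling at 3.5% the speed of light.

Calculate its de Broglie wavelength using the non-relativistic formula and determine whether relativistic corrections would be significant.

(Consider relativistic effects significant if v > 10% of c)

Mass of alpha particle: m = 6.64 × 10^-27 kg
No, relativistic corrections are not needed.

Using the non-relativistic de Broglie formula λ = h/(mv):

v = 3.5% × c = 1.049 × 10^7 m/s

λ = h/(mv)
λ = (6.626 × 10^-34 J·s) / (6.64 × 10^-27 kg × 1.049 × 10^7 m/s)
λ = 9.51 × 10^-15 m

Since v = 3.5% of c < 10% of c, relativistic corrections are NOT significant and this non-relativistic result is a good approximation.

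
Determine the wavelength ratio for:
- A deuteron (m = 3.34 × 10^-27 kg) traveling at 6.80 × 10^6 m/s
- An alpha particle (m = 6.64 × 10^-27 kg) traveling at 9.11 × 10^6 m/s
λ₁/λ₂ = 2.66

Using λ = h/(mv):

λ₁ = h/(m₁v₁) = 2.92 × 10^-14 m
λ₂ = h/(m₂v₂) = 1.10 × 10^-14 m

Ratio λ₁/λ₂ = (m₂v₂)/(m₁v₁)
         = (6.64 × 10^-27 kg × 9.11 × 10^6 m/s) / (3.34 × 10^-27 kg × 6.80 × 10^6 m/s)
         = 2.66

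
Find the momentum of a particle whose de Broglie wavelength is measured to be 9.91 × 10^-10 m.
6.69 × 10^-25 kg·m/s

From the de Broglie relation λ = h/p, we solve for p:

p = h/λ
p = (6.626 × 10^-34 J·s) / (9.91 × 10^-10 m)
p = 6.69 × 10^-25 kg·m/s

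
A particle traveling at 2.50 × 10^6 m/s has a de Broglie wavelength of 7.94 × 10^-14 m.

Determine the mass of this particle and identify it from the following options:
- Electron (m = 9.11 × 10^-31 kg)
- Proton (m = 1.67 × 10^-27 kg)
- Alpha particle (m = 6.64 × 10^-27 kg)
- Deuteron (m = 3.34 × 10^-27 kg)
The particle is a deuteron.

From λ = h/(mv), solve for mass:

m = h/(λv)
m = (6.626 × 10^-34 J·s) / (7.94 × 10^-14 m × 2.50 × 10^6 m/s)
m = 3.34 × 10^-27 kg

Comparing with the listed masses, this is closest to a deuteron.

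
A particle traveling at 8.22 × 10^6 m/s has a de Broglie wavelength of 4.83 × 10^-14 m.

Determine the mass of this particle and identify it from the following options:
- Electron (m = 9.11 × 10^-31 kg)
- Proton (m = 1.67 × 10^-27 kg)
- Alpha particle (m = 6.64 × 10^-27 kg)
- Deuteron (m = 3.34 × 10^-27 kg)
The particle is a proton.

From λ = h/(mv), solve for mass:

m = h/(λv)
m = (6.626 × 10^-34 J·s) / (4.83 × 10^-14 m × 8.22 × 10^6 m/s)
m = 1.67 × 10^-27 kg

Comparing with the listed masses, this is closest to a proton.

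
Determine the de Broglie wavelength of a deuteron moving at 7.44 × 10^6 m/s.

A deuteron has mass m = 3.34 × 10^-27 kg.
2.67 × 10^-14 m

Using the de Broglie relation λ = h/(mv):

λ = h/(mv)
λ = (6.626 × 10^-34 J·s) / (3.34 × 10^-27 kg × 7.44 × 10^6 m/s)
λ = 2.67 × 10^-14 m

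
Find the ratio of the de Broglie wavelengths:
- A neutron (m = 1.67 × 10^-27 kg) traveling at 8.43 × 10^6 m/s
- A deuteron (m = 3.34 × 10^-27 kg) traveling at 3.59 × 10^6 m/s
λ₁/λ₂ = 0.852

Using λ = h/(mv):

λ₁ = h/(m₁v₁) = 4.71 × 10^-14 m
λ₂ = h/(m₂v₂) = 5.53 × 10^-14 m

Ratio λ₁/λ₂ = (m₂v₂)/(m₁v₁)
         = (3.34 × 10^-27 kg × 3.59 × 10^6 m/s) / (1.67 × 10^-27 kg × 8.43 × 10^6 m/s)
         = 0.852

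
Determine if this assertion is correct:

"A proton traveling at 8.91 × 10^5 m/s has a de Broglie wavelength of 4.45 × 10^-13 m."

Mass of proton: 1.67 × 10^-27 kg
True

The claim is correct.

Using λ = h/(mv):
λ = (6.626 × 10^-34 J·s) / (1.67 × 10^-27 kg × 8.91 × 10^5 m/s)
λ = 4.45 × 10^-13 m

This matches the claimed value.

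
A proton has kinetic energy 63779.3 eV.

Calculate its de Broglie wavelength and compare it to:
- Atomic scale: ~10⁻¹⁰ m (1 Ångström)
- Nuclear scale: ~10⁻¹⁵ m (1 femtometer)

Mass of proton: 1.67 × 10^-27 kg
λ = 1.13 × 10^-13 m, which is between nuclear and atomic scales.

Using λ = h/√(2mKE):

KE = 63779.3 eV = 1.022 × 10^-14 J

λ = h/√(2mKE)
λ = (6.626 × 10^-34 J·s) / √(2 × 1.67 × 10^-27 kg × 1.022 × 10^-14 J)
λ = 1.13 × 10^-13 m

Comparison:
- Atomic scale (10⁻¹⁰ m): λ is 0.0011× this size
- Nuclear scale (10⁻¹⁵ m): λ is 1.1e+02× this size

The wavelength is between nuclear and atomic scales.

This wavelength is appropriate for probing atomic structure but too large for nuclear physics experiments.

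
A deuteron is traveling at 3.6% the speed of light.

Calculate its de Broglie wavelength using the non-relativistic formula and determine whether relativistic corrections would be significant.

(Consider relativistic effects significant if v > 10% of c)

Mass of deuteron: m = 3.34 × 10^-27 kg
No, relativistic corrections are not needed.

Using the non-relativistic de Broglie formula λ = h/(mv):

v = 3.6% × c = 1.079 × 10^7 m/s

λ = h/(mv)
λ = (6.626 × 10^-34 J·s) / (3.34 × 10^-27 kg × 1.079 × 10^7 m/s)
λ = 1.84 × 10^-14 m

Since v = 3.6% of c < 10% of c, relativistic corrections are NOT significant and this non-relativistic result is a good approximation.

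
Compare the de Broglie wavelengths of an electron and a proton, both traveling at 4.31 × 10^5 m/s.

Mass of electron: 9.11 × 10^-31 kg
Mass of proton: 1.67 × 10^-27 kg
The electron has the longer wavelength.

Using λ = h/(mv), since both particles have the same velocity, the wavelength depends only on mass.

For electron: λ₁ = h/(m₁v) = 1.69 × 10^-9 m
For proton: λ₂ = h/(m₂v) = 9.21 × 10^-13 m

Since λ ∝ 1/m at constant velocity, the lighter particle has the longer wavelength.

The electron has the longer de Broglie wavelength.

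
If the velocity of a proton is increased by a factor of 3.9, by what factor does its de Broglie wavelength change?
The wavelength decreases by a factor of 3.9.

From λ = h/(mv), the wavelength is inversely proportional to velocity:

λ ∝ 1/v

If v → 3.9v, then λ → λ/3.9

When velocity is increased by a factor of 3.9, the wavelength decreases by a factor of 3.9.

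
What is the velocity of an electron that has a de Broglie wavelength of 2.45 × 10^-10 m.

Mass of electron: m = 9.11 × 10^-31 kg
2.97 × 10^6 m/s

From the de Broglie relation λ = h/(mv), we solve for v:

v = h/(mλ)
v = (6.626 × 10^-34 J·s) / (9.11 × 10^-31 kg × 2.45 × 10^-10 m)
v = 2.97 × 10^6 m/s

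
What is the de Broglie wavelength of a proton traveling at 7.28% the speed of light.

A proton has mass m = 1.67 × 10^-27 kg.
1.82 × 10^-14 m

Using the de Broglie relation λ = h/(mv):

v = 7.28% × c = 2.182 × 10^7 m/s

λ = h/(mv)
λ = (6.626 × 10^-34 J·s) / (1.67 × 10^-27 kg × 2.182 × 10^7 m/s)
λ = 1.82 × 10^-14 m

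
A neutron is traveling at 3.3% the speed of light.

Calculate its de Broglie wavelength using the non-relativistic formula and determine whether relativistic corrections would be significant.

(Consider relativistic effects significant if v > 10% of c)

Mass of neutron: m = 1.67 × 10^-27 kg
No, relativistic corrections are not needed.

Using the non-relativistic de Broglie formula λ = h/(mv):

v = 3.3% × c = 9.893 × 10^6 m/s

λ = h/(mv)
λ = (6.626 × 10^-34 J·s) / (1.67 × 10^-27 kg × 9.893 × 10^6 m/s)
λ = 4.01 × 10^-14 m

Since v = 3.3% of c < 10% of c, relativistic corrections are NOT significant and this non-relativistic result is a good approximation.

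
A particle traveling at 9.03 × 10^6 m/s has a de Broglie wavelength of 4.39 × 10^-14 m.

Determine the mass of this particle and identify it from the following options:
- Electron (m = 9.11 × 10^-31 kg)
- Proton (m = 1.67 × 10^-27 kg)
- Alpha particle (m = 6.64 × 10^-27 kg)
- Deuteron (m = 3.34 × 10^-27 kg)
The particle is a proton.

From λ = h/(mv), solve for mass:

m = h/(λv)
m = (6.626 × 10^-34 J·s) / (4.39 × 10^-14 m × 9.03 × 10^6 m/s)
m = 1.67 × 10^-27 kg

Comparing with the listed masses, this is closest to a proton.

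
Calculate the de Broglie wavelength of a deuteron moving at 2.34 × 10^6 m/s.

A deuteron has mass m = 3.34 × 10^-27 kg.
8.48 × 10^-14 m

Using the de Broglie relation λ = h/(mv):

λ = h/(mv)
λ = (6.626 × 10^-34 J·s) / (3.34 × 10^-27 kg × 2.34 × 10^6 m/s)
λ = 8.48 × 10^-14 m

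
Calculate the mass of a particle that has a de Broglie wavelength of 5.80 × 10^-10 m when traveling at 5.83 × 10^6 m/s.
1.96 × 10^-31 kg

From the de Broglie relation λ = h/(mv), we solve for m:

m = h/(λv)
m = (6.626 × 10^-34 J·s) / (5.80 × 10^-10 m × 5.83 × 10^6 m/s)
m = 1.96 × 10^-31 kg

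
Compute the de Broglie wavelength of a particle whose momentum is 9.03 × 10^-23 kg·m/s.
7.34 × 10^-12 m

Using the de Broglie relation λ = h/p:

λ = h/p
λ = (6.626 × 10^-34 J·s) / (9.03 × 10^-23 kg·m/s)
λ = 7.34 × 10^-12 m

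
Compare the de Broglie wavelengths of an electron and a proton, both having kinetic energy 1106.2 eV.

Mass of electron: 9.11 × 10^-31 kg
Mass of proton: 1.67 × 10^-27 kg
The electron has the longer wavelength.

Using λ = h/√(2mKE):

For electron: λ₁ = h/√(2m₁KE) = 3.69 × 10^-11 m
For proton: λ₂ = h/√(2m₂KE) = 8.61 × 10^-13 m

Since λ ∝ 1/√m at constant kinetic energy, the lighter particle has the longer wavelength.

The electron has the longer de Broglie wavelength.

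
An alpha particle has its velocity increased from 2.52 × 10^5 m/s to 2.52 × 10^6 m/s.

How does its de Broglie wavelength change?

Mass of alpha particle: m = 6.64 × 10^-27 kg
The wavelength decreases by a factor of 10.

Using λ = h/(mv):

Initial wavelength: λ₁ = h/(mv₁) = 3.96 × 10^-13 m
Final wavelength: λ₂ = h/(mv₂) = 3.96 × 10^-14 m

Since λ ∝ 1/v, when velocity increases by a factor of 10, the wavelength decreases by a factor of 10.

λ₂/λ₁ = v₁/v₂ = 1/10

The wavelength decreases by a factor of 10.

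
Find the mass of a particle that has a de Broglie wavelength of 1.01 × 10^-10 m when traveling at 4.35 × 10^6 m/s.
1.51 × 10^-30 kg

From the de Broglie relation λ = h/(mv), we solve for m:

m = h/(λv)
m = (6.626 × 10^-34 J·s) / (1.01 × 10^-10 m × 4.35 × 10^6 m/s)
m = 1.51 × 10^-30 kg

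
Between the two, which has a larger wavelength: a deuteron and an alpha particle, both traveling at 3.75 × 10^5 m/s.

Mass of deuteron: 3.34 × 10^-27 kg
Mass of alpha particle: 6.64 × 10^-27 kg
The deuteron has the longer wavelength.

Using λ = h/(mv), since both particles have the same velocity, the wavelength depends only on mass.

For deuteron: λ₁ = h/(m₁v) = 5.29 × 10^-13 m
For alpha particle: λ₂ = h/(m₂v) = 2.66 × 10^-13 m

Since λ ∝ 1/m at constant velocity, the lighter particle has the longer wavelength.

The deuteron has the longer de Broglie wavelength.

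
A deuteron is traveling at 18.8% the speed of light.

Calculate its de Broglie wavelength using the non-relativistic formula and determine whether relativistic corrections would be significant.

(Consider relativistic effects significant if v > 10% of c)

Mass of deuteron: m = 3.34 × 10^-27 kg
Yes, relativistic corrections are needed.

Using the non-relativistic de Broglie formula λ = h/(mv):

v = 18.8% × c = 5.636 × 10^7 m/s

λ = h/(mv)
λ = (6.626 × 10^-34 J·s) / (3.34 × 10^-27 kg × 5.636 × 10^7 m/s)
λ = 3.52 × 10^-15 m

Since v = 18.8% of c > 10% of c, relativistic corrections ARE significant and the actual wavelength would differ from this non-relativistic estimate.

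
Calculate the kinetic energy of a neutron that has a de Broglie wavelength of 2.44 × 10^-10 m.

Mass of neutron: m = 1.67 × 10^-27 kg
2.21 × 10^-21 J (or 0.0138 eV)

From λ = h/√(2mKE), we solve for KE:

λ² = h²/(2mKE)
KE = h²/(2mλ²)
KE = (6.626 × 10^-34 J·s)² / (2 × 1.67 × 10^-27 kg × (2.44 × 10^-10 m)²)
KE = 2.21 × 10^-21 J
KE = 0.0138 eV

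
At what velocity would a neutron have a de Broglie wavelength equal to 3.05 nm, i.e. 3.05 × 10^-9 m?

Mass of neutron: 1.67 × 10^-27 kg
1.30 × 10^2 m/s

From λ = h/(mv), solve for v:

v = h/(mλ)
v = (6.626 × 10^-34 J·s) / (1.67 × 10^-27 kg × 3.05 × 10^-9 m)
v = 1.30 × 10^2 m/s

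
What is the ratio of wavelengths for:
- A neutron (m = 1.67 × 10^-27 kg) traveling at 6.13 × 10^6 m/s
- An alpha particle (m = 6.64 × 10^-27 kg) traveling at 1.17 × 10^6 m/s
λ₁/λ₂ = 0.759

Using λ = h/(mv):

λ₁ = h/(m₁v₁) = 6.47 × 10^-14 m
λ₂ = h/(m₂v₂) = 8.53 × 10^-14 m

Ratio λ₁/λ₂ = (m₂v₂)/(m₁v₁)
         = (6.64 × 10^-27 kg × 1.17 × 10^6 m/s) / (1.67 × 10^-27 kg × 6.13 × 10^6 m/s)
         = 0.759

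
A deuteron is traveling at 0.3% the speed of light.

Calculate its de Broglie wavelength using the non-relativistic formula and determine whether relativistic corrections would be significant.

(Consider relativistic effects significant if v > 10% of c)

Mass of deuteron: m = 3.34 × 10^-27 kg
No, relativistic corrections are not needed.

Using the non-relativistic de Broglie formula λ = h/(mv):

v = 0.3% × c = 8.994 × 10^5 m/s

λ = h/(mv)
λ = (6.626 × 10^-34 J·s) / (3.34 × 10^-27 kg × 8.994 × 10^5 m/s)
λ = 2.21 × 10^-13 m

Since v = 0.3% of c < 10% of c, relativistic corrections are NOT significant and this non-relativistic result is a good approximation.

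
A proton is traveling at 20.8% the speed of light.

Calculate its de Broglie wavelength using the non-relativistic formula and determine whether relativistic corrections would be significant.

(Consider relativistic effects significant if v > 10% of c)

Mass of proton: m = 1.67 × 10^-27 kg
Yes, relativistic corrections are needed.

Using the non-relativistic de Broglie formula λ = h/(mv):

v = 20.8% × c = 6.236 × 10^7 m/s

λ = h/(mv)
λ = (6.626 × 10^-34 J·s) / (1.67 × 10^-27 kg × 6.236 × 10^7 m/s)
λ = 6.36 × 10^-15 m

Since v = 20.8% of c > 10% of c, relativistic corrections ARE significant and the actual wavelength would differ from this non-relativistic estimate.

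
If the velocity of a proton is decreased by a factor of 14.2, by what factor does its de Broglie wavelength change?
The wavelength increases by a factor of 14.2.

From λ = h/(mv), the wavelength is inversely proportional to velocity:

λ ∝ 1/v

If v → v/14.2, then λ → 14.2λ

When velocity is decreased by a factor of 14.2, the wavelength increases by a factor of 14.2.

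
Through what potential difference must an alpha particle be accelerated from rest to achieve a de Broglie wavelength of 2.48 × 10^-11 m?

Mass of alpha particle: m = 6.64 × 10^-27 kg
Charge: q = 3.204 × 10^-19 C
1.68 × 10^-1 V

From λ = h/√(2mqV), we solve for V:

λ² = h²/(2mqV)
V = h²/(2mqλ²)
V = (6.626 × 10^-34 J·s)² / (2 × 6.64 × 10^-27 kg × 3.204 × 10^-19 C × (2.48 × 10^-11 m)²)
V = 1.68 × 10^-1 V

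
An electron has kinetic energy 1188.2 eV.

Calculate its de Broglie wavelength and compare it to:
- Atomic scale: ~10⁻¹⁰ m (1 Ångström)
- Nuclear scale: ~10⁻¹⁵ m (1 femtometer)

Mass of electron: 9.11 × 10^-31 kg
λ = 3.56 × 10^-11 m, which is between nuclear and atomic scales.

Using λ = h/√(2mKE):

KE = 1188.2 eV = 1.904 × 10^-16 J

λ = h/√(2mKE)
λ = (6.626 × 10^-34 J·s) / √(2 × 9.11 × 10^-31 kg × 1.904 × 10^-16 J)
λ = 3.56 × 10^-11 m

Comparison:
- Atomic scale (10⁻¹⁰ m): λ is 0.36× this size
- Nuclear scale (10⁻¹⁵ m): λ is 3.6e+04× this size

The wavelength is between nuclear and atomic scales.

This wavelength is appropriate for probing atomic structure but too large for nuclear physics experiments.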